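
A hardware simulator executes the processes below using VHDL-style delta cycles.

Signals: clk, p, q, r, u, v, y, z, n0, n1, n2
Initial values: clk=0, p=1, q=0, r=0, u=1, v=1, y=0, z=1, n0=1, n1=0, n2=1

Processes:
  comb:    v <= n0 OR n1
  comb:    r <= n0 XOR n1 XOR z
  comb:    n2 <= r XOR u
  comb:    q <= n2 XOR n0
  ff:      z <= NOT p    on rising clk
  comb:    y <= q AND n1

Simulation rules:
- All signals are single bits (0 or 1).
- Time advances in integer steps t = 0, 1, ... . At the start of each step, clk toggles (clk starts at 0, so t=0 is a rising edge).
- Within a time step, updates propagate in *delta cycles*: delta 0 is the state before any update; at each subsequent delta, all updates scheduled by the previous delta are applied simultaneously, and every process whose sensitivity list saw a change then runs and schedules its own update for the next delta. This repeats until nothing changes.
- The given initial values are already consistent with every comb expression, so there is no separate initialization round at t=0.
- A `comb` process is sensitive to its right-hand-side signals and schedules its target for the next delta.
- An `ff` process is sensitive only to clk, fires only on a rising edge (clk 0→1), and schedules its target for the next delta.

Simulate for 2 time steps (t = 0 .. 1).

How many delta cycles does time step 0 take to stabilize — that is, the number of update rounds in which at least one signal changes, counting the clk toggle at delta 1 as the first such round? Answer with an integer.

5

[bits: n1,v,y,p,z,u,n0,clk,q,r,n2]
t=0: Δ0=01011110001 Δ1=01011111001 Δ2=01010111001 Δ3=01010111011 Δ4=01010111010 Δ5=01010111110 | 5Δ
t=1: Δ0=01010111110 Δ1=01010110110 | 1Δ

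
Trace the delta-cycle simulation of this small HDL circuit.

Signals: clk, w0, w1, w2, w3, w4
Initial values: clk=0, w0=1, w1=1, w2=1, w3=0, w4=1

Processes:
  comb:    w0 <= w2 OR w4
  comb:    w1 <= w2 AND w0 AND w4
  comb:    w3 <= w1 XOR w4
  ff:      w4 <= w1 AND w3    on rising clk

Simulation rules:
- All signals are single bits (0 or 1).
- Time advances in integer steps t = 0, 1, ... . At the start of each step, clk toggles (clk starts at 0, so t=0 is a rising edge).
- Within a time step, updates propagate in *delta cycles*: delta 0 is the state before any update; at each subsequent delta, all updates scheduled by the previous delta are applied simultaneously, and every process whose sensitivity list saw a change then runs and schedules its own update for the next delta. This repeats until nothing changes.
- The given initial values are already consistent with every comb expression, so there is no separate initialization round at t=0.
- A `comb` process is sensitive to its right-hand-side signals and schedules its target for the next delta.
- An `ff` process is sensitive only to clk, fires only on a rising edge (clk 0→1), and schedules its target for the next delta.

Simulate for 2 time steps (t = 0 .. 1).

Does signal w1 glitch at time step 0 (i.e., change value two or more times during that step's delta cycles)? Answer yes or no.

no

t0.Δ0 w0=1 clk=0 w1=1 w4=1 w2=1 w3=0
t0.Δ1 w0=1 clk=1 w1=1 w4=1 w2=1 w3=0
t0.Δ2 w0=1 clk=1 w1=1 w4=0 w2=1 w3=0
t0.Δ3 w0=1 clk=1 w1=0 w4=0 w2=1 w3=1
t0.Δ4 w0=1 clk=1 w1=0 w4=0 w2=1 w3=0
t1.Δ0 w0=1 clk=1 w1=0 w4=0 w2=1 w3=0
t1.Δ1 w0=1 clk=0 w1=0 w4=0 w2=1 w3=0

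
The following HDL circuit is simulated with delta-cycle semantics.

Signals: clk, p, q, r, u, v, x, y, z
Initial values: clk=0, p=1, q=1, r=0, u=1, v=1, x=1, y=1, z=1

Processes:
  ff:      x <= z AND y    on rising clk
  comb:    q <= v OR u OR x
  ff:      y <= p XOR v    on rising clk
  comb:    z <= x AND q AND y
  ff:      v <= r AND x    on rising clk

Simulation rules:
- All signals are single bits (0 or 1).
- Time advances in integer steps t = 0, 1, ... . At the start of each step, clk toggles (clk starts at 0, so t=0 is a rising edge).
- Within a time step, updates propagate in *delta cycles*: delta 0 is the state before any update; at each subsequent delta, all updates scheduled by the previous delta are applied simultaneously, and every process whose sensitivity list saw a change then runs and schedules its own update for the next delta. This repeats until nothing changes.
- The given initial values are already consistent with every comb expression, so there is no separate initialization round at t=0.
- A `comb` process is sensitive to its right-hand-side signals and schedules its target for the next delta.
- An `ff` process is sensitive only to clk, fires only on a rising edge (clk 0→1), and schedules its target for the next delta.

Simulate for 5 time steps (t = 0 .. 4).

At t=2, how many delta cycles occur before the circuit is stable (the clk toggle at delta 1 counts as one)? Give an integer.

2

[bits: q,p,clk,r,u,z,x,y,v]
t=0: Δ0=110011111 Δ1=111011111 Δ2=111011100 Δ3=111010100 | 3Δ
t=1: Δ0=111010100 Δ1=110010100 | 1Δ
t=2: Δ0=110010100 Δ1=111010100 Δ2=111010010 | 2Δ
t=3: Δ0=111010010 Δ1=110010010 | 1Δ
t=4: Δ0=110010010 Δ1=111010010 | 1Δ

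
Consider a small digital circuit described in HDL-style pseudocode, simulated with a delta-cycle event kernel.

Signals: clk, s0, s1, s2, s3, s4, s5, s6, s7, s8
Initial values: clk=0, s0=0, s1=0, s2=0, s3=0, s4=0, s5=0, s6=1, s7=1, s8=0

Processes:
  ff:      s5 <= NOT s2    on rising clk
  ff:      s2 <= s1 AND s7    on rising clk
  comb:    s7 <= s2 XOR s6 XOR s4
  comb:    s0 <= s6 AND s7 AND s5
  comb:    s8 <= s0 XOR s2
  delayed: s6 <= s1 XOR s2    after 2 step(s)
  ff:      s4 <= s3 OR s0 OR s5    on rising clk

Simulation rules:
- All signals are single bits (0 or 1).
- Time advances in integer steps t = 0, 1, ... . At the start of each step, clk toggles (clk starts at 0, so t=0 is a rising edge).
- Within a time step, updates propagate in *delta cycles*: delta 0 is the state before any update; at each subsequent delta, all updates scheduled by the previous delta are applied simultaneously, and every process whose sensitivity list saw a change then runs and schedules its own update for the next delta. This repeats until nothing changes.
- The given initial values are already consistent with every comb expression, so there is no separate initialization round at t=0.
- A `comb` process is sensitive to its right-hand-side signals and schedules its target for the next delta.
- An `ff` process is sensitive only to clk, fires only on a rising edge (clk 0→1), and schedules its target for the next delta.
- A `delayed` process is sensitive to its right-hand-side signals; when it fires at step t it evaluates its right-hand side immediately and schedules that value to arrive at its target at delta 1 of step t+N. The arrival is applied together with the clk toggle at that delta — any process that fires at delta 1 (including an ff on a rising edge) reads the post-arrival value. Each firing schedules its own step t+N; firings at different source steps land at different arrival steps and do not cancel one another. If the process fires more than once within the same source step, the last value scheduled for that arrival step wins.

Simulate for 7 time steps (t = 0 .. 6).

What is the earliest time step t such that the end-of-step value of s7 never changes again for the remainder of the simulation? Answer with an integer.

t=0 Δ0: s7=1 s0=0 s6=1 s3=0 s4=0 s2=0 clk=0 s8=0 s5=0 s1=0
  Δ1: clk:0→1
  Δ2: s5:0→1
  Δ3: s0:0→1
  Δ4: s8:0→1
  (4Δ to stable)
t=1 Δ0: s7=1 s0=1 s6=1 s3=0 s4=0 s2=0 clk=1 s8=1 s5=1 s1=0
  Δ1: clk:1→0
  (1Δ to stable)
t=2 Δ0: s7=1 s0=1 s6=1 s3=0 s4=0 s2=0 clk=0 s8=1 s5=1 s1=0
  Δ1: clk:0→1
  Δ2: s4:0→1
  Δ3: s7:1→0
  Δ4: s0:1→0
  Δ5: s8:1→0
  (5Δ to stable)
t=3 Δ0: s7=0 s0=0 s6=1 s3=0 s4=1 s2=0 clk=1 s8=0 s5=1 s1=0
  Δ1: clk:1→0
  (1Δ to stable)
t=4 Δ0: s7=0 s0=0 s6=1 s3=0 s4=1 s2=0 clk=0 s8=0 s5=1 s1=0
  Δ1: clk:0→1
  (1Δ to stable)
t=5 Δ0: s7=0 s0=0 s6=1 s3=0 s4=1 s2=0 clk=1 s8=0 s5=1 s1=0
  Δ1: clk:1→0
  (1Δ to stable)
t=6 Δ0: s7=0 s0=0 s6=1 s3=0 s4=1 s2=0 clk=0 s8=0 s5=1 s1=0
  Δ1: clk:0→1
  (1Δ to stable)

2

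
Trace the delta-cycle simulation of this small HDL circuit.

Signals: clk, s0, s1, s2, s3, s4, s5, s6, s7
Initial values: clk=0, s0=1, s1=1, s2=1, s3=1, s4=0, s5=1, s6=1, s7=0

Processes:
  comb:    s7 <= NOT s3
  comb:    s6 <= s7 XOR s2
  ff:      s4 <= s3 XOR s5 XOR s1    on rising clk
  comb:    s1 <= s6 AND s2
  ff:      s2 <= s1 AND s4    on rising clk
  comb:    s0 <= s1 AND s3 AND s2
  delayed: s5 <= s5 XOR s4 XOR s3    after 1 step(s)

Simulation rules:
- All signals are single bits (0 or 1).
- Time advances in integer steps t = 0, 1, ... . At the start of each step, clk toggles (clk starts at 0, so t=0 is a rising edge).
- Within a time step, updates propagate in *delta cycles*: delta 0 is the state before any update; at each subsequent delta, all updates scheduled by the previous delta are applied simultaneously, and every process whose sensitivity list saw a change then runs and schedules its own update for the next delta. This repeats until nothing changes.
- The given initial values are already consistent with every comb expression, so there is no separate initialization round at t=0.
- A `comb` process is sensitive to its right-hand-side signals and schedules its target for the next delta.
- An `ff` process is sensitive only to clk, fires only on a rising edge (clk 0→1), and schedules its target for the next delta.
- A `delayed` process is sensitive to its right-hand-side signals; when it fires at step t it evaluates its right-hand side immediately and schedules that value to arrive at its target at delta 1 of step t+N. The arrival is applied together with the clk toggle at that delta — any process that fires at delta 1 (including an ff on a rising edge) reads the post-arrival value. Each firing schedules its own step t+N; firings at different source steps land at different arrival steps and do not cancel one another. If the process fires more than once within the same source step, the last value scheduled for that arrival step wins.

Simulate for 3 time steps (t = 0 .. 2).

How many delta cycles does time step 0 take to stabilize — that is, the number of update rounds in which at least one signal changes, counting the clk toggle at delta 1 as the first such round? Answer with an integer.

[bits: s2,s1,clk,s3,s0,s7,s4,s6,s5]
t=0: Δ0=110110011 Δ1=111110011 Δ2=011110111 Δ3=001100101 | 3Δ
t=1: Δ0=001100101 Δ1=000100101 | 1Δ
t=2: Δ0=000100101 Δ1=001100101 Δ2=001100001 | 2Δ

3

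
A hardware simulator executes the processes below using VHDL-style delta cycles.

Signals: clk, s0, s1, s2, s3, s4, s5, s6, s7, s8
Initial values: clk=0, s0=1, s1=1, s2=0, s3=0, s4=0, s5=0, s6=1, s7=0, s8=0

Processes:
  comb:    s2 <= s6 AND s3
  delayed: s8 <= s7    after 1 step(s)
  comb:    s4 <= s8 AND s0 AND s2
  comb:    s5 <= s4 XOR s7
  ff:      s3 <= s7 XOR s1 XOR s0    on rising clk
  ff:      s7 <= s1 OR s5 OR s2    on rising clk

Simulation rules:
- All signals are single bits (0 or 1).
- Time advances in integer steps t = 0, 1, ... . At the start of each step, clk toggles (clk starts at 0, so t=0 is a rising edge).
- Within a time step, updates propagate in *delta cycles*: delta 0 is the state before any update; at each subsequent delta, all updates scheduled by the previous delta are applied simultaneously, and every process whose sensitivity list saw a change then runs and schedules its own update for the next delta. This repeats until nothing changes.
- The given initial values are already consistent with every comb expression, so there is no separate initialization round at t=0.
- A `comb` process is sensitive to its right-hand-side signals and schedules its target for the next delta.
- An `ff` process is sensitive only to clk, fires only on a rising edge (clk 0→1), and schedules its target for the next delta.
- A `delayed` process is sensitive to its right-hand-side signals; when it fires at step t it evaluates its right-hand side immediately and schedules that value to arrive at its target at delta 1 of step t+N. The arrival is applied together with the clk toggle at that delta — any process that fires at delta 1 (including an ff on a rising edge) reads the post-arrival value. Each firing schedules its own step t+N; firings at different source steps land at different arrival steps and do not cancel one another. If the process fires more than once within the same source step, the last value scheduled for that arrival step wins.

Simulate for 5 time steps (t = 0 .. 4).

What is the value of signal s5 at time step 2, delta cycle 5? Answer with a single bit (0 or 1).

t0.Δ0 s7=0 s5=0 s3=0 s2=0 s4=0 s1=1 s0=1 s8=0 s6=1 clk=0
t0.Δ1 s7=0 s5=0 s3=0 s2=0 s4=0 s1=1 s0=1 s8=0 s6=1 clk=1
t0.Δ2 s7=1 s5=0 s3=0 s2=0 s4=0 s1=1 s0=1 s8=0 s6=1 clk=1
t0.Δ3 s7=1 s5=1 s3=0 s2=0 s4=0 s1=1 s0=1 s8=0 s6=1 clk=1
t1.Δ0 s7=1 s5=1 s3=0 s2=0 s4=0 s1=1 s0=1 s8=0 s6=1 clk=1
t1.Δ1 s7=1 s5=1 s3=0 s2=0 s4=0 s1=1 s0=1 s8=1 s6=1 clk=0
t2.Δ0 s7=1 s5=1 s3=0 s2=0 s4=0 s1=1 s0=1 s8=1 s6=1 clk=0
t2.Δ1 s7=1 s5=1 s3=0 s2=0 s4=0 s1=1 s0=1 s8=1 s6=1 clk=1
t2.Δ2 s7=1 s5=1 s3=1 s2=0 s4=0 s1=1 s0=1 s8=1 s6=1 clk=1
t2.Δ3 s7=1 s5=1 s3=1 s2=1 s4=0 s1=1 s0=1 s8=1 s6=1 clk=1
t2.Δ4 s7=1 s5=1 s3=1 s2=1 s4=1 s1=1 s0=1 s8=1 s6=1 clk=1
t2.Δ5 s7=1 s5=0 s3=1 s2=1 s4=1 s1=1 s0=1 s8=1 s6=1 clk=1
t3.Δ0 s7=1 s5=0 s3=1 s2=1 s4=1 s1=1 s0=1 s8=1 s6=1 clk=1
t3.Δ1 s7=1 s5=0 s3=1 s2=1 s4=1 s1=1 s0=1 s8=1 s6=1 clk=0
t4.Δ0 s7=1 s5=0 s3=1 s2=1 s4=1 s1=1 s0=1 s8=1 s6=1 clk=0
t4.Δ1 s7=1 s5=0 s3=1 s2=1 s4=1 s1=1 s0=1 s8=1 s6=1 clk=1

0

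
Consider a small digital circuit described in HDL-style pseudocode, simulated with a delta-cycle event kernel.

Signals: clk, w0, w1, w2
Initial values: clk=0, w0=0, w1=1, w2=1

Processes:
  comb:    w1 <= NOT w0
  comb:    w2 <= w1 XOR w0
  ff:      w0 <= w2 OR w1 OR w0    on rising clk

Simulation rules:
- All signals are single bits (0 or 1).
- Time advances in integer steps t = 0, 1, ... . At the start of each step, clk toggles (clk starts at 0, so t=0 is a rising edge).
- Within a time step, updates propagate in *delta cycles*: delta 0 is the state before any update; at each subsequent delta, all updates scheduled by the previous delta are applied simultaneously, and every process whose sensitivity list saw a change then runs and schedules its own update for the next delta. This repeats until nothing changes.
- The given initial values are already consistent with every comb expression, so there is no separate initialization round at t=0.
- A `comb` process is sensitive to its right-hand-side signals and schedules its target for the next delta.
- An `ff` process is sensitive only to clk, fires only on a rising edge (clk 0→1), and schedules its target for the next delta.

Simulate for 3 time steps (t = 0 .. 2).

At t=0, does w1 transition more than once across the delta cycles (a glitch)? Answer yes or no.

t0.Δ0 w2=1 clk=0 w1=1 w0=0
t0.Δ1 w2=1 clk=1 w1=1 w0=0
t0.Δ2 w2=1 clk=1 w1=1 w0=1
t0.Δ3 w2=0 clk=1 w1=0 w0=1
t0.Δ4 w2=1 clk=1 w1=0 w0=1
t1.Δ0 w2=1 clk=1 w1=0 w0=1
t1.Δ1 w2=1 clk=0 w1=0 w0=1
t2.Δ0 w2=1 clk=0 w1=0 w0=1
t2.Δ1 w2=1 clk=1 w1=0 w0=1

no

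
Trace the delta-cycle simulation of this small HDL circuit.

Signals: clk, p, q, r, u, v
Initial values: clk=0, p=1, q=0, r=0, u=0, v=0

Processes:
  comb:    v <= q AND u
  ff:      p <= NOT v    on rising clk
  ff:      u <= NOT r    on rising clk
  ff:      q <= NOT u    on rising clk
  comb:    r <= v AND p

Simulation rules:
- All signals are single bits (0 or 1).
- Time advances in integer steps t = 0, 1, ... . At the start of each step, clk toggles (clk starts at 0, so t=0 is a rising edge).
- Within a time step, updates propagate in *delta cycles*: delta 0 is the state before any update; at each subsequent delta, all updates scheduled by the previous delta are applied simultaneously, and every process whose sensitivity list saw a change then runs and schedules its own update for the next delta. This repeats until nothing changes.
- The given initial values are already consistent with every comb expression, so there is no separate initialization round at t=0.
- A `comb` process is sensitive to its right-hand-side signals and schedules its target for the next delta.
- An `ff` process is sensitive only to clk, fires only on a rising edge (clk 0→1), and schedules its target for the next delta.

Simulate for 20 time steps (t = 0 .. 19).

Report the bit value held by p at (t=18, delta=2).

[bits: q,u,p,v,r,clk]
t=0: Δ0=001000 Δ1=001001 Δ2=111001 Δ3=111101 Δ4=111111 | 4Δ
t=1: Δ0=111111 Δ1=111110 | 1Δ
t=2: Δ0=111110 Δ1=111111 Δ2=000111 Δ3=000001 | 3Δ
t=3: Δ0=000001 Δ1=000000 | 1Δ
t=4: Δ0=000000 Δ1=000001 Δ2=111001 Δ3=111101 Δ4=111111 | 4Δ
t=5: Δ0=111111 Δ1=111110 | 1Δ
t=6: Δ0=111110 Δ1=111111 Δ2=000111 Δ3=000001 | 3Δ
t=7: Δ0=000001 Δ1=000000 | 1Δ
t=8: Δ0=000000 Δ1=000001 Δ2=111001 Δ3=111101 Δ4=111111 | 4Δ
t=9: Δ0=111111 Δ1=111110 | 1Δ
t=10: Δ0=111110 Δ1=111111 Δ2=000111 Δ3=000001 | 3Δ
t=11: Δ0=000001 Δ1=000000 | 1Δ
t=12: Δ0=000000 Δ1=000001 Δ2=111001 Δ3=111101 Δ4=111111 | 4Δ
t=13: Δ0=111111 Δ1=111110 | 1Δ
t=14: Δ0=111110 Δ1=111111 Δ2=000111 Δ3=000001 | 3Δ
t=15: Δ0=000001 Δ1=000000 | 1Δ
t=16: Δ0=000000 Δ1=000001 Δ2=111001 Δ3=111101 Δ4=111111 | 4Δ
t=17: Δ0=111111 Δ1=111110 | 1Δ
t=18: Δ0=111110 Δ1=111111 Δ2=000111 Δ3=000001 | 3Δ
t=19: Δ0=000001 Δ1=000000 | 1Δ

0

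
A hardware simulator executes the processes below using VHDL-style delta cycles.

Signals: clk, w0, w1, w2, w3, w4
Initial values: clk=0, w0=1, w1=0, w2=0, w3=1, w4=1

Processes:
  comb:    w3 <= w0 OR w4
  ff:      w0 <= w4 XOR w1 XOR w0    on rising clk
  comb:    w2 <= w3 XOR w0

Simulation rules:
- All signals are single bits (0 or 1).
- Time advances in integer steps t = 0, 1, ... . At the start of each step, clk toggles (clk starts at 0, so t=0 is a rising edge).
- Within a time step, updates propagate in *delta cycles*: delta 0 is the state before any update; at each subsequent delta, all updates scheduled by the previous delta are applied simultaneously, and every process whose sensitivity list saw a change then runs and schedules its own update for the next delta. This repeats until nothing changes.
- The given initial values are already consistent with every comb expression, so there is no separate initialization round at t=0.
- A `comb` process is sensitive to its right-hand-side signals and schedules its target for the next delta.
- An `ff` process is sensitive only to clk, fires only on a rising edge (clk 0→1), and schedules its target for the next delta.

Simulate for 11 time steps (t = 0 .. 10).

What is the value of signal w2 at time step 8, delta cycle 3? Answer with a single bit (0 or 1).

t=0 Δ0: w0=1 w2=0 w3=1 w4=1 clk=0 w1=0
  Δ1: clk:0→1
  Δ2: w0:1→0
  Δ3: w2:0→1
  (3Δ to stable)
t=1 Δ0: w0=0 w2=1 w3=1 w4=1 clk=1 w1=0
  Δ1: clk:1→0
  (1Δ to stable)
t=2 Δ0: w0=0 w2=1 w3=1 w4=1 clk=0 w1=0
  Δ1: clk:0→1
  Δ2: w0:0→1
  Δ3: w2:1→0
  (3Δ to stable)
t=3 Δ0: w0=1 w2=0 w3=1 w4=1 clk=1 w1=0
  Δ1: clk:1→0
  (1Δ to stable)
t=4 Δ0: w0=1 w2=0 w3=1 w4=1 clk=0 w1=0
  Δ1: clk:0→1
  Δ2: w0:1→0
  Δ3: w2:0→1
  (3Δ to stable)
t=5 Δ0: w0=0 w2=1 w3=1 w4=1 clk=1 w1=0
  Δ1: clk:1→0
  (1Δ to stable)
t=6 Δ0: w0=0 w2=1 w3=1 w4=1 clk=0 w1=0
  Δ1: clk:0→1
  Δ2: w0:0→1
  Δ3: w2:1→0
  (3Δ to stable)
t=7 Δ0: w0=1 w2=0 w3=1 w4=1 clk=1 w1=0
  Δ1: clk:1→0
  (1Δ to stable)
t=8 Δ0: w0=1 w2=0 w3=1 w4=1 clk=0 w1=0
  Δ1: clk:0→1
  Δ2: w0:1→0
  Δ3: w2:0→1
  (3Δ to stable)
t=9 Δ0: w0=0 w2=1 w3=1 w4=1 clk=1 w1=0
  Δ1: clk:1→0
  (1Δ to stable)
t=10 Δ0: w0=0 w2=1 w3=1 w4=1 clk=0 w1=0
  Δ1: clk:0→1
  Δ2: w0:0→1
  Δ3: w2:1→0
  (3Δ to stable)

1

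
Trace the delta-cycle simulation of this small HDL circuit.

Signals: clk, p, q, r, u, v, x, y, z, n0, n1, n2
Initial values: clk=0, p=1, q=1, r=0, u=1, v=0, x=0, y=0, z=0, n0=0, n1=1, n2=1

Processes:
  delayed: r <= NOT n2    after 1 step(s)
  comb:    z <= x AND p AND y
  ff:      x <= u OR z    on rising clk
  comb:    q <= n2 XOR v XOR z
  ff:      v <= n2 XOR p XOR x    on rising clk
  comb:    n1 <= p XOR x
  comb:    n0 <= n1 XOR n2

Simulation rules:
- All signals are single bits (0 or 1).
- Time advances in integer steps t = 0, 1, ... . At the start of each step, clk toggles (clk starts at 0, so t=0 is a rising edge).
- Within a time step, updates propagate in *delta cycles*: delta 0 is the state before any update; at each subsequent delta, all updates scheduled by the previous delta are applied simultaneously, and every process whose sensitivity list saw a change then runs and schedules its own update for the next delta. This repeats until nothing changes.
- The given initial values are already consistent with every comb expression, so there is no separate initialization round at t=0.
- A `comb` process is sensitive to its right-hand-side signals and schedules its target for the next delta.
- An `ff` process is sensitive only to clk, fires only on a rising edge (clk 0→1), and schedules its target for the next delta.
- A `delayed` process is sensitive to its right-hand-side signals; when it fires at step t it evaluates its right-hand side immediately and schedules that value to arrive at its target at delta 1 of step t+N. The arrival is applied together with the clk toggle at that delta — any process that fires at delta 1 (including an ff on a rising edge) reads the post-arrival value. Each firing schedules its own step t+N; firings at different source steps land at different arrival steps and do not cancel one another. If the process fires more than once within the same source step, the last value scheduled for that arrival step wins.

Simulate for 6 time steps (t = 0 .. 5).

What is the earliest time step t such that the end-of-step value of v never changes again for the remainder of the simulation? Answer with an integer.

2

t=0 Δ0: n1=1 z=0 n2=1 r=0 p=1 u=1 n0=0 clk=0 x=0 q=1 v=0 y=0
  Δ1: clk:0→1
  Δ2: x:0→1
  Δ3: n1:1→0
  Δ4: n0:0→1
  (4Δ to stable)
t=1 Δ0: n1=0 z=0 n2=1 r=0 p=1 u=1 n0=1 clk=1 x=1 q=1 v=0 y=0
  Δ1: clk:1→0
  (1Δ to stable)
t=2 Δ0: n1=0 z=0 n2=1 r=0 p=1 u=1 n0=1 clk=0 x=1 q=1 v=0 y=0
  Δ1: clk:0→1
  Δ2: v:0→1
  Δ3: q:1→0
  (3Δ to stable)
t=3 Δ0: n1=0 z=0 n2=1 r=0 p=1 u=1 n0=1 clk=1 x=1 q=0 v=1 y=0
  Δ1: clk:1→0
  (1Δ to stable)
t=4 Δ0: n1=0 z=0 n2=1 r=0 p=1 u=1 n0=1 clk=0 x=1 q=0 v=1 y=0
  Δ1: clk:0→1
  (1Δ to stable)
t=5 Δ0: n1=0 z=0 n2=1 r=0 p=1 u=1 n0=1 clk=1 x=1 q=0 v=1 y=0
  Δ1: clk:1→0
  (1Δ to stable)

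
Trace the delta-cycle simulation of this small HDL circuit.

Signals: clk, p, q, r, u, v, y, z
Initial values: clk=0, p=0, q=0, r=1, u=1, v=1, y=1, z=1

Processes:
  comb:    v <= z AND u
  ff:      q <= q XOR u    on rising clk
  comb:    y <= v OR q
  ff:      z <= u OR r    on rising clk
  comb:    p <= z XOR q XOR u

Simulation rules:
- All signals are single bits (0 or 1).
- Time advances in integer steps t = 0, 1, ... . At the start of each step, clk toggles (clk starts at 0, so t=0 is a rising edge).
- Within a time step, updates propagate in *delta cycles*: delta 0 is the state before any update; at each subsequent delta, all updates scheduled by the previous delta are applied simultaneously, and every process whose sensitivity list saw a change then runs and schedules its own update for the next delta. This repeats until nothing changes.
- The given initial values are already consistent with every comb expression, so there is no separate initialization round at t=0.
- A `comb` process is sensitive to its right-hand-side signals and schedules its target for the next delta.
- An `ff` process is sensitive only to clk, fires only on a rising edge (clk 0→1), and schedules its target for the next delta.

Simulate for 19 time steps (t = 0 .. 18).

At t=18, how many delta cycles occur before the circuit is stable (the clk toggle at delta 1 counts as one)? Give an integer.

3

t=0 Δ0: p=0 z=1 q=0 u=1 r=1 v=1 y=1 clk=0
  Δ1: clk:0→1
  Δ2: q:0→1
  Δ3: p:0→1
  (3Δ to stable)
t=1 Δ0: p=1 z=1 q=1 u=1 r=1 v=1 y=1 clk=1
  Δ1: clk:1→0
  (1Δ to stable)
t=2 Δ0: p=1 z=1 q=1 u=1 r=1 v=1 y=1 clk=0
  Δ1: clk:0→1
  Δ2: q:1→0
  Δ3: p:1→0
  (3Δ to stable)
t=3 Δ0: p=0 z=1 q=0 u=1 r=1 v=1 y=1 clk=1
  Δ1: clk:1→0
  (1Δ to stable)
t=4 Δ0: p=0 z=1 q=0 u=1 r=1 v=1 y=1 clk=0
  Δ1: clk:0→1
  Δ2: q:0→1
  Δ3: p:0→1
  (3Δ to stable)
t=5 Δ0: p=1 z=1 q=1 u=1 r=1 v=1 y=1 clk=1
  Δ1: clk:1→0
  (1Δ to stable)
t=6 Δ0: p=1 z=1 q=1 u=1 r=1 v=1 y=1 clk=0
  Δ1: clk:0→1
  Δ2: q:1→0
  Δ3: p:1→0
  (3Δ to stable)
t=7 Δ0: p=0 z=1 q=0 u=1 r=1 v=1 y=1 clk=1
  Δ1: clk:1→0
  (1Δ to stable)
t=8 Δ0: p=0 z=1 q=0 u=1 r=1 v=1 y=1 clk=0
  Δ1: clk:0→1
  Δ2: q:0→1
  Δ3: p:0→1
  (3Δ to stable)
t=9 Δ0: p=1 z=1 q=1 u=1 r=1 v=1 y=1 clk=1
  Δ1: clk:1→0
  (1Δ to stable)
t=10 Δ0: p=1 z=1 q=1 u=1 r=1 v=1 y=1 clk=0
  Δ1: clk:0→1
  Δ2: q:1→0
  Δ3: p:1→0
  (3Δ to stable)
t=11 Δ0: p=0 z=1 q=0 u=1 r=1 v=1 y=1 clk=1
  Δ1: clk:1→0
  (1Δ to stable)
t=12 Δ0: p=0 z=1 q=0 u=1 r=1 v=1 y=1 clk=0
  Δ1: clk:0→1
  Δ2: q:0→1
  Δ3: p:0→1
  (3Δ to stable)
t=13 Δ0: p=1 z=1 q=1 u=1 r=1 v=1 y=1 clk=1
  Δ1: clk:1→0
  (1Δ to stable)
t=14 Δ0: p=1 z=1 q=1 u=1 r=1 v=1 y=1 clk=0
  Δ1: clk:0→1
  Δ2: q:1→0
  Δ3: p:1→0
  (3Δ to stable)
t=15 Δ0: p=0 z=1 q=0 u=1 r=1 v=1 y=1 clk=1
  Δ1: clk:1→0
  (1Δ to stable)
t=16 Δ0: p=0 z=1 q=0 u=1 r=1 v=1 y=1 clk=0
  Δ1: clk:0→1
  Δ2: q:0→1
  Δ3: p:0→1
  (3Δ to stable)
t=17 Δ0: p=1 z=1 q=1 u=1 r=1 v=1 y=1 clk=1
  Δ1: clk:1→0
  (1Δ to stable)
t=18 Δ0: p=1 z=1 q=1 u=1 r=1 v=1 y=1 clk=0
  Δ1: clk:0→1
  Δ2: q:1→0
  Δ3: p:1→0
  (3Δ to stable)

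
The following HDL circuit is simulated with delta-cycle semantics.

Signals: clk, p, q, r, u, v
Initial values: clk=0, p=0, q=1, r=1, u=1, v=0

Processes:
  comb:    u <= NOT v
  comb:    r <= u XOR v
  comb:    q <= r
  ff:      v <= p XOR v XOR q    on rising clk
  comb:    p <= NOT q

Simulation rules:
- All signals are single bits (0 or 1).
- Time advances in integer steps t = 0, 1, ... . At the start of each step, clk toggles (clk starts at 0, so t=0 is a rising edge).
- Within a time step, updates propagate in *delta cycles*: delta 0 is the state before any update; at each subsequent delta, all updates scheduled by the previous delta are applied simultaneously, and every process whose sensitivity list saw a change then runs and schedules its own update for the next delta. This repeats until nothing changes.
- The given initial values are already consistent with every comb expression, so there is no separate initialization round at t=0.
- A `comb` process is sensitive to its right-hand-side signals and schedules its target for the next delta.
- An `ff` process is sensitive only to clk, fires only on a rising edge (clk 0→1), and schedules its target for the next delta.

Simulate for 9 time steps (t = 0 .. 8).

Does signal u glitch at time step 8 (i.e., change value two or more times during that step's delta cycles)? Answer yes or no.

no

t0.Δ0 r=1 u=1 v=0 q=1 p=0 clk=0
t0.Δ1 r=1 u=1 v=0 q=1 p=0 clk=1
t0.Δ2 r=1 u=1 v=1 q=1 p=0 clk=1
t0.Δ3 r=0 u=0 v=1 q=1 p=0 clk=1
t0.Δ4 r=1 u=0 v=1 q=0 p=0 clk=1
t0.Δ5 r=1 u=0 v=1 q=1 p=1 clk=1
t0.Δ6 r=1 u=0 v=1 q=1 p=0 clk=1
t1.Δ0 r=1 u=0 v=1 q=1 p=0 clk=1
t1.Δ1 r=1 u=0 v=1 q=1 p=0 clk=0
t2.Δ0 r=1 u=0 v=1 q=1 p=0 clk=0
t2.Δ1 r=1 u=0 v=1 q=1 p=0 clk=1
t2.Δ2 r=1 u=0 v=0 q=1 p=0 clk=1
t2.Δ3 r=0 u=1 v=0 q=1 p=0 clk=1
t2.Δ4 r=1 u=1 v=0 q=0 p=0 clk=1
t2.Δ5 r=1 u=1 v=0 q=1 p=1 clk=1
t2.Δ6 r=1 u=1 v=0 q=1 p=0 clk=1
t3.Δ0 r=1 u=1 v=0 q=1 p=0 clk=1
t3.Δ1 r=1 u=1 v=0 q=1 p=0 clk=0
t4.Δ0 r=1 u=1 v=0 q=1 p=0 clk=0
t4.Δ1 r=1 u=1 v=0 q=1 p=0 clk=1
t4.Δ2 r=1 u=1 v=1 q=1 p=0 clk=1
t4.Δ3 r=0 u=0 v=1 q=1 p=0 clk=1
t4.Δ4 r=1 u=0 v=1 q=0 p=0 clk=1
t4.Δ5 r=1 u=0 v=1 q=1 p=1 clk=1
t4.Δ6 r=1 u=0 v=1 q=1 p=0 clk=1
t5.Δ0 r=1 u=0 v=1 q=1 p=0 clk=1
t5.Δ1 r=1 u=0 v=1 q=1 p=0 clk=0
t6.Δ0 r=1 u=0 v=1 q=1 p=0 clk=0
t6.Δ1 r=1 u=0 v=1 q=1 p=0 clk=1
t6.Δ2 r=1 u=0 v=0 q=1 p=0 clk=1
t6.Δ3 r=0 u=1 v=0 q=1 p=0 clk=1
t6.Δ4 r=1 u=1 v=0 q=0 p=0 clk=1
t6.Δ5 r=1 u=1 v=0 q=1 p=1 clk=1
t6.Δ6 r=1 u=1 v=0 q=1 p=0 clk=1
t7.Δ0 r=1 u=1 v=0 q=1 p=0 clk=1
t7.Δ1 r=1 u=1 v=0 q=1 p=0 clk=0
t8.Δ0 r=1 u=1 v=0 q=1 p=0 clk=0
t8.Δ1 r=1 u=1 v=0 q=1 p=0 clk=1
t8.Δ2 r=1 u=1 v=1 q=1 p=0 clk=1
t8.Δ3 r=0 u=0 v=1 q=1 p=0 clk=1
t8.Δ4 r=1 u=0 v=1 q=0 p=0 clk=1
t8.Δ5 r=1 u=0 v=1 q=1 p=1 clk=1
t8.Δ6 r=1 u=0 v=1 q=1 p=0 clk=1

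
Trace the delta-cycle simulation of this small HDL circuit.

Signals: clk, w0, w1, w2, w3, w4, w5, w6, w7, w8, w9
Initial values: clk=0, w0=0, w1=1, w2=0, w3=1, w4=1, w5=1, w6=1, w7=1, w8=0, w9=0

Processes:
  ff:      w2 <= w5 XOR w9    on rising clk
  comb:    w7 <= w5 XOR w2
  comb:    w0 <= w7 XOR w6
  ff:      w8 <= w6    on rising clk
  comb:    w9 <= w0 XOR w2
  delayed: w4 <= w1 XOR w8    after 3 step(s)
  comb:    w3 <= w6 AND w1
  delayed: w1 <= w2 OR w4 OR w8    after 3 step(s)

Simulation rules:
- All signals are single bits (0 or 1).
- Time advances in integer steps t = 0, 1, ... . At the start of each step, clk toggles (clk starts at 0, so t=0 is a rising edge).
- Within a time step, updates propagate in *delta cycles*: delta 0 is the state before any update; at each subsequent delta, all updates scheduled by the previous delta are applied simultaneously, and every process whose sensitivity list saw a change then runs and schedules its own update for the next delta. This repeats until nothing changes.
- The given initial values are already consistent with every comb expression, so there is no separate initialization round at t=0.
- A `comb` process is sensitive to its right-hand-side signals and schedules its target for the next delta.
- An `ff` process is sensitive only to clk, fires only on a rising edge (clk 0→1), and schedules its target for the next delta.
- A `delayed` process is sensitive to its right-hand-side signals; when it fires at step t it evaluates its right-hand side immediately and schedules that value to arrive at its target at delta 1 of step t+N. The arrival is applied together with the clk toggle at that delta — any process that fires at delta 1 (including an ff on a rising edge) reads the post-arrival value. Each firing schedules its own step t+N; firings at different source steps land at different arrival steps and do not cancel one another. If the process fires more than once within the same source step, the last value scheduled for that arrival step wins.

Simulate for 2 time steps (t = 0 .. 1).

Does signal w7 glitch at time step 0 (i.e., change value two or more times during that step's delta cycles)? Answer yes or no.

no

t0.Δ0 w5=1 w9=0 w0=0 w3=1 w7=1 w4=1 w8=0 w6=1 w1=1 clk=0 w2=0
t0.Δ1 w5=1 w9=0 w0=0 w3=1 w7=1 w4=1 w8=0 w6=1 w1=1 clk=1 w2=0
t0.Δ2 w5=1 w9=0 w0=0 w3=1 w7=1 w4=1 w8=1 w6=1 w1=1 clk=1 w2=1
t0.Δ3 w5=1 w9=1 w0=0 w3=1 w7=0 w4=1 w8=1 w6=1 w1=1 clk=1 w2=1
t0.Δ4 w5=1 w9=1 w0=1 w3=1 w7=0 w4=1 w8=1 w6=1 w1=1 clk=1 w2=1
t0.Δ5 w5=1 w9=0 w0=1 w3=1 w7=0 w4=1 w8=1 w6=1 w1=1 clk=1 w2=1
t1.Δ0 w5=1 w9=0 w0=1 w3=1 w7=0 w4=1 w8=1 w6=1 w1=1 clk=1 w2=1
t1.Δ1 w5=1 w9=0 w0=1 w3=1 w7=0 w4=1 w8=1 w6=1 w1=1 clk=0 w2=1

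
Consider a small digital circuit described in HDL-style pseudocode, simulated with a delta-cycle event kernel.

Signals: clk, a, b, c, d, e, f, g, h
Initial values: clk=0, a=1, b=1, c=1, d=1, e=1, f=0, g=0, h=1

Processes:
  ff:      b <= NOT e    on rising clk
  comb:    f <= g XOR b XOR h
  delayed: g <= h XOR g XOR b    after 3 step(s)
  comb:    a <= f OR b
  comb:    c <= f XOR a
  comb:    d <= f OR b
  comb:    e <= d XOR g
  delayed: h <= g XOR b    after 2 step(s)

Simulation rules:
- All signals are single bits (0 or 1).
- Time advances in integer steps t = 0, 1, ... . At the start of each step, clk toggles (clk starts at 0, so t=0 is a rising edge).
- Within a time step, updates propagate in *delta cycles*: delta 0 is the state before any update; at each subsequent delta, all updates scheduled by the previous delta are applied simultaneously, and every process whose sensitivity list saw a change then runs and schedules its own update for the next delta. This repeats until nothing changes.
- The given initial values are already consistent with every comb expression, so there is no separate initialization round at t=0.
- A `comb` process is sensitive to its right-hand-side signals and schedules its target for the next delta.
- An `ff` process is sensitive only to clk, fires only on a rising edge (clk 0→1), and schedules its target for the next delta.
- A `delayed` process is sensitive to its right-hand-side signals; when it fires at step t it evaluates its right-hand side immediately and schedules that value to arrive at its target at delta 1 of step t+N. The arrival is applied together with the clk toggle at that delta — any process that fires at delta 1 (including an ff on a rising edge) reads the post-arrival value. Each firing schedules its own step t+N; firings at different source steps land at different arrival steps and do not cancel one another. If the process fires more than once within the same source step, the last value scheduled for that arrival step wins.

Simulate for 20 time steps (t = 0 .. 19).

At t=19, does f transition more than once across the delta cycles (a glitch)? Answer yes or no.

t=0 Δ0: a=1 clk=0 c=1 f=0 h=1 e=1 g=0 d=1 b=1
  Δ1: clk:0→1
  Δ2: b:1→0
  Δ3: a:1→0, f:0→1, d:1→0
  Δ4: a:0→1, e:1→0, d:0→1
  Δ5: c:1→0, e:0→1
  (5Δ to stable)
t=1 Δ0: a=1 clk=1 c=0 f=1 h=1 e=1 g=0 d=1 b=0
  Δ1: clk:1→0
  (1Δ to stable)
t=2 Δ0: a=1 clk=0 c=0 f=1 h=1 e=1 g=0 d=1 b=0
  Δ1: clk:0→1, h:1→0
  Δ2: f:1→0
  Δ3: a:1→0, c:0→1, d:1→0
  Δ4: c:1→0, e:1→0
  (4Δ to stable)
t=3 Δ0: a=0 clk=1 c=0 f=0 h=0 e=0 g=0 d=0 b=0
  Δ1: clk:1→0, g:0→1
  Δ2: f:0→1, e:0→1
  Δ3: a:0→1, c:0→1, d:0→1
  Δ4: c:1→0, e:1→0
  (4Δ to stable)
t=4 Δ0: a=1 clk=0 c=0 f=1 h=0 e=0 g=1 d=1 b=0
  Δ1: clk:0→1
  Δ2: b:0→1
  Δ3: f:1→0
  Δ4: c:0→1
  (4Δ to stable)
t=5 Δ0: a=1 clk=1 c=1 f=0 h=0 e=0 g=1 d=1 b=1
  Δ1: clk:1→0, h:0→1, g:1→0
  Δ2: e:0→1
  (2Δ to stable)
t=6 Δ0: a=1 clk=0 c=1 f=0 h=1 e=1 g=0 d=1 b=1
  Δ1: clk:0→1, h:1→0, g:0→1
  Δ2: e:1→0, b:1→0
  Δ3: a:1→0, f:0→1, d:1→0
  Δ4: a:0→1, e:0→1, d:0→1
  Δ5: c:1→0, e:1→0
  (5Δ to stable)
t=7 Δ0: a=1 clk=1 c=0 f=1 h=0 e=0 g=1 d=1 b=0
  Δ1: clk:1→0, h:0→1, g:1→0
  Δ2: e:0→1
  (2Δ to stable)
t=8 Δ0: a=1 clk=0 c=0 f=1 h=1 e=1 g=0 d=1 b=0
  Δ1: clk:0→1
  (1Δ to stable)
t=9 Δ0: a=1 clk=1 c=0 f=1 h=1 e=1 g=0 d=1 b=0
  Δ1: clk:1→0, h:1→0, g:0→1
  Δ2: e:1→0
  (2Δ to stable)
t=10 Δ0: a=1 clk=0 c=0 f=1 h=0 e=0 g=1 d=1 b=0
  Δ1: clk:0→1
  Δ2: b:0→1
  Δ3: f:1→0
  Δ4: c:0→1
  (4Δ to stable)
t=11 Δ0: a=1 clk=1 c=1 f=0 h=0 e=0 g=1 d=1 b=1
  Δ1: clk:1→0, h:0→1
  Δ2: f:0→1
  Δ3: c:1→0
  (3Δ to stable)
t=12 Δ0: a=1 clk=0 c=0 f=1 h=1 e=0 g=1 d=1 b=1
  Δ1: clk:0→1, h:1→0
  Δ2: f:1→0
  Δ3: c:0→1
  (3Δ to stable)
t=13 Δ0: a=1 clk=1 c=1 f=0 h=0 e=0 g=1 d=1 b=1
  Δ1: clk:1→0, g:1→0
  Δ2: f:0→1, e:0→1
  Δ3: c:1→0
  (3Δ to stable)
t=14 Δ0: a=1 clk=0 c=0 f=1 h=0 e=1 g=0 d=1 b=1
  Δ1: clk:0→1, g:0→1
  Δ2: f:1→0, e:1→0, b:1→0
  Δ3: a:1→0, c:0→1, f:0→1, d:1→0
  Δ4: a:0→1, e:0→1, d:0→1
  Δ5: c:1→0, e:1→0
  (5Δ to stable)
t=15 Δ0: a=1 clk=1 c=0 f=1 h=0 e=0 g=1 d=1 b=0
  Δ1: clk:1→0, h:0→1, g:1→0
  Δ2: e:0→1
  (2Δ to stable)
t=16 Δ0: a=1 clk=0 c=0 f=1 h=1 e=1 g=0 d=1 b=0
  Δ1: clk:0→1, g:0→1
  Δ2: f:1→0, e:1→0
  Δ3: a:1→0, c:0→1, d:1→0
  Δ4: c:1→0, e:0→1
  (4Δ to stable)
t=17 Δ0: a=0 clk=1 c=0 f=0 h=1 e=1 g=1 d=0 b=0
  Δ1: clk:1→0, h:1→0
  Δ2: f:0→1
  Δ3: a:0→1, c:0→1, d:0→1
  Δ4: c:1→0, e:1→0
  (4Δ to stable)
t=18 Δ0: a=1 clk=0 c=0 f=1 h=0 e=0 g=1 d=1 b=0
  Δ1: clk:0→1, h:0→1
  Δ2: f:1→0, b:0→1
  Δ3: c:0→1, f:0→1
  Δ4: c:1→0
  (4Δ to stable)
t=19 Δ0: a=1 clk=1 c=0 f=1 h=1 e=0 g=1 d=1 b=1
  Δ1: clk:1→0, g:1→0
  Δ2: f:1→0, e:0→1
  Δ3: c:0→1
  (3Δ to stable)

no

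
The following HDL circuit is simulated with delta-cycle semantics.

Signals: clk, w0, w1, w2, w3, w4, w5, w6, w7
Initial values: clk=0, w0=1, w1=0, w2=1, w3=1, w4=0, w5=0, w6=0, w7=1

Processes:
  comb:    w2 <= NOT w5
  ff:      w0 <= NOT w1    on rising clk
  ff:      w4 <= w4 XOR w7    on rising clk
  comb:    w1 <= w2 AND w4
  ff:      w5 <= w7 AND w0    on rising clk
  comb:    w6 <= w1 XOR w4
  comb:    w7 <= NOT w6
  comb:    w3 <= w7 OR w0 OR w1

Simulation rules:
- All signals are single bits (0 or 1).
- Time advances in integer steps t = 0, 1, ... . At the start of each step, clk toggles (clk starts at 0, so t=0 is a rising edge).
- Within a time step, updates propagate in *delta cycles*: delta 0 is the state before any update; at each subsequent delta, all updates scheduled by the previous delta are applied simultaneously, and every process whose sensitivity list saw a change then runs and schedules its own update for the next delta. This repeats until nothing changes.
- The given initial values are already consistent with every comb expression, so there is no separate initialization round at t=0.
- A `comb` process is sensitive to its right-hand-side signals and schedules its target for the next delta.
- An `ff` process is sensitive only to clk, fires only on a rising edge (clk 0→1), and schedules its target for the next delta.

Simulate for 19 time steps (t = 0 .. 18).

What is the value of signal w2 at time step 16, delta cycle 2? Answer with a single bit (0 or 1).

1

t=0 Δ0: w0=1 w4=0 clk=0 w2=1 w6=0 w5=0 w3=1 w1=0 w7=1
  Δ1: clk:0→1
  Δ2: w4:0→1, w5:0→1
  Δ3: w2:1→0, w6:0→1, w1:0→1
  Δ4: w6:1→0, w1:1→0, w7:1→0
  Δ5: w6:0→1, w7:0→1
  Δ6: w7:1→0
  (6Δ to stable)
t=1 Δ0: w0=1 w4=1 clk=1 w2=0 w6=1 w5=1 w3=1 w1=0 w7=0
  Δ1: clk:1→0
  (1Δ to stable)
t=2 Δ0: w0=1 w4=1 clk=0 w2=0 w6=1 w5=1 w3=1 w1=0 w7=0
  Δ1: clk:0→1
  Δ2: w5:1→0
  Δ3: w2:0→1
  Δ4: w1:0→1
  Δ5: w6:1→0
  Δ6: w7:0→1
  (6Δ to stable)
t=3 Δ0: w0=1 w4=1 clk=1 w2=1 w6=0 w5=0 w3=1 w1=1 w7=1
  Δ1: clk:1→0
  (1Δ to stable)
t=4 Δ0: w0=1 w4=1 clk=0 w2=1 w6=0 w5=0 w3=1 w1=1 w7=1
  Δ1: clk:0→1
  Δ2: w0:1→0, w4:1→0, w5:0→1
  Δ3: w2:1→0, w6:0→1, w1:1→0
  Δ4: w6:1→0, w7:1→0
  Δ5: w3:1→0, w7:0→1
  Δ6: w3:0→1
  (6Δ to stable)
t=5 Δ0: w0=0 w4=0 clk=1 w2=0 w6=0 w5=1 w3=1 w1=0 w7=1
  Δ1: clk:1→0
  (1Δ to stable)
t=6 Δ0: w0=0 w4=0 clk=0 w2=0 w6=0 w5=1 w3=1 w1=0 w7=1
  Δ1: clk:0→1
  Δ2: w0:0→1, w4:0→1, w5:1→0
  Δ3: w2:0→1, w6:0→1
  Δ4: w1:0→1, w7:1→0
  Δ5: w6:1→0
  Δ6: w7:0→1
  (6Δ to stable)
t=7 Δ0: w0=1 w4=1 clk=1 w2=1 w6=0 w5=0 w3=1 w1=1 w7=1
  Δ1: clk:1→0
  (1Δ to stable)
t=8 Δ0: w0=1 w4=1 clk=0 w2=1 w6=0 w5=0 w3=1 w1=1 w7=1
  Δ1: clk:0→1
  Δ2: w0:1→0, w4:1→0, w5:0→1
  Δ3: w2:1→0, w6:0→1, w1:1→0
  Δ4: w6:1→0, w7:1→0
  Δ5: w3:1→0, w7:0→1
  Δ6: w3:0→1
  (6Δ to stable)
t=9 Δ0: w0=0 w4=0 clk=1 w2=0 w6=0 w5=1 w3=1 w1=0 w7=1
  Δ1: clk:1→0
  (1Δ to stable)
t=10 Δ0: w0=0 w4=0 clk=0 w2=0 w6=0 w5=1 w3=1 w1=0 w7=1
  Δ1: clk:0→1
  Δ2: w0:0→1, w4:0→1, w5:1→0
  Δ3: w2:0→1, w6:0→1
  Δ4: w1:0→1, w7:1→0
  Δ5: w6:1→0
  Δ6: w7:0→1
  (6Δ to stable)
t=11 Δ0: w0=1 w4=1 clk=1 w2=1 w6=0 w5=0 w3=1 w1=1 w7=1
  Δ1: clk:1→0
  (1Δ to stable)
t=12 Δ0: w0=1 w4=1 clk=0 w2=1 w6=0 w5=0 w3=1 w1=1 w7=1
  Δ1: clk:0→1
  Δ2: w0:1→0, w4:1→0, w5:0→1
  Δ3: w2:1→0, w6:0→1, w1:1→0
  Δ4: w6:1→0, w7:1→0
  Δ5: w3:1→0, w7:0→1
  Δ6: w3:0→1
  (6Δ to stable)
t=13 Δ0: w0=0 w4=0 clk=1 w2=0 w6=0 w5=1 w3=1 w1=0 w7=1
  Δ1: clk:1→0
  (1Δ to stable)
t=14 Δ0: w0=0 w4=0 clk=0 w2=0 w6=0 w5=1 w3=1 w1=0 w7=1
  Δ1: clk:0→1
  Δ2: w0:0→1, w4:0→1, w5:1→0
  Δ3: w2:0→1, w6:0→1
  Δ4: w1:0→1, w7:1→0
  Δ5: w6:1→0
  Δ6: w7:0→1
  (6Δ to stable)
t=15 Δ0: w0=1 w4=1 clk=1 w2=1 w6=0 w5=0 w3=1 w1=1 w7=1
  Δ1: clk:1→0
  (1Δ to stable)
t=16 Δ0: w0=1 w4=1 clk=0 w2=1 w6=0 w5=0 w3=1 w1=1 w7=1
  Δ1: clk:0→1
  Δ2: w0:1→0, w4:1→0, w5:0→1
  Δ3: w2:1→0, w6:0→1, w1:1→0
  Δ4: w6:1→0, w7:1→0
  Δ5: w3:1→0, w7:0→1
  Δ6: w3:0→1
  (6Δ to stable)
t=17 Δ0: w0=0 w4=0 clk=1 w2=0 w6=0 w5=1 w3=1 w1=0 w7=1
  Δ1: clk:1→0
  (1Δ to stable)
t=18 Δ0: w0=0 w4=0 clk=0 w2=0 w6=0 w5=1 w3=1 w1=0 w7=1
  Δ1: clk:0→1
  Δ2: w0:0→1, w4:0→1, w5:1→0
  Δ3: w2:0→1, w6:0→1
  Δ4: w1:0→1, w7:1→0
  Δ5: w6:1→0
  Δ6: w7:0→1
  (6Δ to stable)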